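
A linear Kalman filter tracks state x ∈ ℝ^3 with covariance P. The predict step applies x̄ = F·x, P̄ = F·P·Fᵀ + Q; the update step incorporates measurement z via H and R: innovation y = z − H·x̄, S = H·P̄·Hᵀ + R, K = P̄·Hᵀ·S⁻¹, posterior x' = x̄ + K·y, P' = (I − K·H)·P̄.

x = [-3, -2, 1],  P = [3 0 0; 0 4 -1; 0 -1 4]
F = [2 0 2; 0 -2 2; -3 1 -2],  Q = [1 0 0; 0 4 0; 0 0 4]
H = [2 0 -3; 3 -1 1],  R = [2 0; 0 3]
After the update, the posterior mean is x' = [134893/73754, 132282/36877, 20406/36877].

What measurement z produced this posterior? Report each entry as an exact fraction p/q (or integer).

z = [2, 3]

x̄ = F·x = [-4, 6, 5]
P̄ = F·P·Fᵀ + Q = [29 20 -36; 20 44 -30; -36 -30 55]
S = H·P̄·Hᵀ + R = [1045 131; 131 87]
K = P̄·Hᵀ·S⁻¹ = [10381/73754 10649/73754; 6572/36877 -15830/36877; -8803/36877 3506/36877]
x' − x̄ = [429909/73754, -88980/36877, -163979/36877] = K·y
y = (KᵀK)⁻¹·Kᵀ·(x' − x̄) = [25, 16]
z = y + H·x̄ = [25, 16] + [-23, -13] = [2, 3]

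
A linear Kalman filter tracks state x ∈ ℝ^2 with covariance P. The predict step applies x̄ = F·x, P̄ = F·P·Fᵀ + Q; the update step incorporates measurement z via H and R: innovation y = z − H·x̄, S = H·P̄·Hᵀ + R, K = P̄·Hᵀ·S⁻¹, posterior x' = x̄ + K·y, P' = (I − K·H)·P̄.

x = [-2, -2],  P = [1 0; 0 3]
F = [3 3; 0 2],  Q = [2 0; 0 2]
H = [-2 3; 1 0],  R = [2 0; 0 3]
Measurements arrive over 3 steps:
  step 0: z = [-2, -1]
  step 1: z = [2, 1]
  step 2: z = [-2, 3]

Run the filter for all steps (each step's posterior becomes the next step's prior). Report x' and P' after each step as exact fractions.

step 0: x' = [-832/535, -8/5], P' = [1461/535 9/5; 9/5 7/5]
step 1: x' = [1079/140453, 157621/280906], P' = [345336/140453 218781/140453; 218781/140453 334441/280906]
step 2: x' = [390507516/130284991, 174887681/130284991], P' = [317213463/130284991 200759724/130284991; 200759724/130284991 153591795/130284991]

step 0: x̄ = F·x = [-12, -4]
step 0: P̄ = F·P·Fᵀ + Q = [38 18; 18 14]
step 0: y = z − H·x̄ = [-14, 11]
step 0: S = H·P̄·Hᵀ + R = [64 -22; -22 41]
step 0: K = P̄·Hᵀ·S⁻¹ = [-33/1070 487/535; 3/10 3/5]
step 0: x' = x̄ + K·y = [-832/535, -8/5]
step 0: P' = (I − K·H)·P̄ = [1461/535 9/5; 9/5 7/5]
step 1: x̄ = F·x = [-5064/535, -16/5]
step 1: P̄ = F·P·Fᵀ + Q = [38294/535 96/5; 96/5 38/5]
step 1: y = z − H·x̄ = [-3922/535, 5599/535]
step 1: S = H·P̄·Hᵀ + R = [67576/535 -45772/535; -45772/535 39899/535]
step 1: K = P̄·Hᵀ·S⁻¹ = [-34329/280906 115112/140453; 128199/561812 72927/140453]
step 1: x' = x̄ + K·y = [1079/140453, 157621/280906]
step 1: P' = (I − K·H)·P̄ = [345336/140453 218781/140453; 218781/140453 334441/280906]
step 2: x̄ = F·x = [479337/280906, 157621/140453]
step 2: P̄ = F·P·Fᵀ + Q = [17663945/280906 2316009/140453; 2316009/140453 949788/140453]
step 2: y = z − H·x̄ = [-274432/140453, 363381/280906]
step 2: S = H·P̄·Hᵀ + R = [16364780/140453 -10715918/140453; -10715918/140453 18506663/280906]
step 2: K = P̄·Hᵀ·S⁻¹ = [-16073877/130284991 105737821/130284991; 59255937/260569982 66919908/130284991]
step 2: x' = x̄ + K·y = [390507516/130284991, 174887681/130284991]
step 2: P' = (I − K·H)·P̄ = [317213463/130284991 200759724/130284991; 200759724/130284991 153591795/130284991]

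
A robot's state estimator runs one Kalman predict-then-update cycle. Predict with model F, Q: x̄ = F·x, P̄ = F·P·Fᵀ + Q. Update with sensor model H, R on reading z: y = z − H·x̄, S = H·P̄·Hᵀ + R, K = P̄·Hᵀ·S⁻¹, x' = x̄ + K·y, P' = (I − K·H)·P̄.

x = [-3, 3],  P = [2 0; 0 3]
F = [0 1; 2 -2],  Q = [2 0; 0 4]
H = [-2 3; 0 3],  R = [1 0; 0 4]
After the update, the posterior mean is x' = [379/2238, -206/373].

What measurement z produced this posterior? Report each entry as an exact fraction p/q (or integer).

z = [-2, -1]

x̄ = F·x = [3, -12]
P̄ = F·P·Fᵀ + Q = [5 -6; -6 24]
S = H·P̄·Hᵀ + R = [309 252; 252 220]
K = P̄·Hᵀ·S⁻¹ = [-406/1119 249/746; 28/373 90/373]
x' − x̄ = [-6335/2238, 4270/373] = K·y
y = (KᵀK)⁻¹·Kᵀ·(x' − x̄) = [40, 35]
z = y + H·x̄ = [40, 35] + [-42, -36] = [-2, -1]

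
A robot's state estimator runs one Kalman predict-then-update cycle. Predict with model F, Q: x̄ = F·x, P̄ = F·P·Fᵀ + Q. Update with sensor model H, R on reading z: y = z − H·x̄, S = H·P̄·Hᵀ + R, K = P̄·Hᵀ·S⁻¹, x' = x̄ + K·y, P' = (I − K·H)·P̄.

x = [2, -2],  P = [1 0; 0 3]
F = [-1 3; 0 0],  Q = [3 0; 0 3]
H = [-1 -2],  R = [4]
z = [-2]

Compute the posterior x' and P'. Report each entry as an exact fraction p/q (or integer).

x̄ = F·x = [-8, 0]
P̄ = F·P·Fᵀ + Q = [31 0; 0 3]
y = z − H·x̄ = [-10]
S = H·P̄·Hᵀ + R = [47]
K = P̄·Hᵀ·S⁻¹ = [-31/47; -6/47]
x' = x̄ + K·y = [-66/47, 60/47]
P' = (I − K·H)·P̄ = [496/47 -186/47; -186/47 105/47]

x' = [-66/47, 60/47]
P' = [496/47 -186/47; -186/47 105/47]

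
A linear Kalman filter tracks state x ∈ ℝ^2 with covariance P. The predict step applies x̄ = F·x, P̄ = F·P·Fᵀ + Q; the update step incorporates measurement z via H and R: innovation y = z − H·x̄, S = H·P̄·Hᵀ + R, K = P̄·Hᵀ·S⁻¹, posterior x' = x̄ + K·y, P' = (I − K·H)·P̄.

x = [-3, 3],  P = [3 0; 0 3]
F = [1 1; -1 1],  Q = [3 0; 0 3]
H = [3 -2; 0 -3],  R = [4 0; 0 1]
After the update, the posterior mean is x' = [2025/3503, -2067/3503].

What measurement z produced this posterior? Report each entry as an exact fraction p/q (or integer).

z = [3, 2]

x̄ = F·x = [0, 6]
P̄ = F·P·Fᵀ + Q = [9 0; 0 9]
S = H·P̄·Hᵀ + R = [121 54; 54 82]
K = P̄·Hᵀ·S⁻¹ = [1107/3503 -729/3503; -9/3503 -2295/7006]
x' − x̄ = [2025/3503, -23085/3503] = K·y
y = (KᵀK)⁻¹·Kᵀ·(x' − x̄) = [15, 20]
z = y + H·x̄ = [15, 20] + [-12, -18] = [3, 2]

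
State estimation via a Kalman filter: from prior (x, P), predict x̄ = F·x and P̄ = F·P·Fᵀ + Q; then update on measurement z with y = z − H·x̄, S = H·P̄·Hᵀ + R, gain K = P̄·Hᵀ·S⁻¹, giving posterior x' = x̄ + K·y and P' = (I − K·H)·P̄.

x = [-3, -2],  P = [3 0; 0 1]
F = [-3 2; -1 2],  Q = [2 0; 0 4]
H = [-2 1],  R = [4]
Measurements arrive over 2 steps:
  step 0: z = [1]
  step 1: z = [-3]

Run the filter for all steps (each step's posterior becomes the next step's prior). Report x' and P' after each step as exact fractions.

step 0: x' = [-161/95, -55/19], P' = [326/95 88/19; 88/19 164/19]
step 1: x' = [-49/83, -1723/415], P' = [502/83 4416/415; 4416/415 9132/415]

step 0: x̄ = F·x = [5, -1]
step 0: P̄ = F·P·Fᵀ + Q = [33 13; 13 11]
step 0: y = z − H·x̄ = [12]
step 0: S = H·P̄·Hᵀ + R = [95]
step 0: K = P̄·Hᵀ·S⁻¹ = [-53/95; -3/19]
step 0: x' = x̄ + K·y = [-161/95, -55/19]
step 0: P' = (I − K·H)·P̄ = [326/95 88/19; 88/19 164/19]
step 1: x̄ = F·x = [-67/95, -389/95]
step 1: P̄ = F·P·Fᵀ + Q = [1124/95 738/95; 738/95 2226/95]
step 1: y = z − H·x̄ = [-6/19]
step 1: S = H·P̄·Hᵀ + R = [830/19]
step 1: K = P̄·Hᵀ·S⁻¹ = [-151/415; 15/83]
step 1: x' = x̄ + K·y = [-49/83, -1723/415]
step 1: P' = (I − K·H)·P̄ = [502/83 4416/415; 4416/415 9132/415]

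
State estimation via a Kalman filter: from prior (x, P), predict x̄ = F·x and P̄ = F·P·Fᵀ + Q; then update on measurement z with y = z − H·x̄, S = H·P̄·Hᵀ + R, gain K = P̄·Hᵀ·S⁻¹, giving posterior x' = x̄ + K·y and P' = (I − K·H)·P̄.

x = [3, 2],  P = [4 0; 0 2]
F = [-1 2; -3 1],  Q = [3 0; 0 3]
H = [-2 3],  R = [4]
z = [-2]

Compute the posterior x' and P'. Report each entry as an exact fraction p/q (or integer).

x̄ = F·x = [1, -7]
P̄ = F·P·Fᵀ + Q = [15 16; 16 41]
y = z − H·x̄ = [21]
S = H·P̄·Hᵀ + R = [241]
K = P̄·Hᵀ·S⁻¹ = [18/241; 91/241]
x' = x̄ + K·y = [619/241, 224/241]
P' = (I − K·H)·P̄ = [3291/241 2218/241; 2218/241 1600/241]

x' = [619/241, 224/241]
P' = [3291/241 2218/241; 2218/241 1600/241]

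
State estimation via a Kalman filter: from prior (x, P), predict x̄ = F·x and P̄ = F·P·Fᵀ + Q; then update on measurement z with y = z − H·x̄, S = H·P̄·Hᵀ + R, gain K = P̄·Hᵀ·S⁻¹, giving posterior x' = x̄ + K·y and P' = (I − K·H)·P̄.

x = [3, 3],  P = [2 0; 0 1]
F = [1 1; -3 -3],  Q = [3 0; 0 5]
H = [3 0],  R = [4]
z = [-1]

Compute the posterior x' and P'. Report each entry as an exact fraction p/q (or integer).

x' = [3/29, -531/58]
P' = [12/29 -18/29; -18/29 1127/58]

x̄ = F·x = [6, -18]
P̄ = F·P·Fᵀ + Q = [6 -9; -9 32]
y = z − H·x̄ = [-19]
S = H·P̄·Hᵀ + R = [58]
K = P̄·Hᵀ·S⁻¹ = [9/29; -27/58]
x' = x̄ + K·y = [3/29, -531/58]
P' = (I − K·H)·P̄ = [12/29 -18/29; -18/29 1127/58]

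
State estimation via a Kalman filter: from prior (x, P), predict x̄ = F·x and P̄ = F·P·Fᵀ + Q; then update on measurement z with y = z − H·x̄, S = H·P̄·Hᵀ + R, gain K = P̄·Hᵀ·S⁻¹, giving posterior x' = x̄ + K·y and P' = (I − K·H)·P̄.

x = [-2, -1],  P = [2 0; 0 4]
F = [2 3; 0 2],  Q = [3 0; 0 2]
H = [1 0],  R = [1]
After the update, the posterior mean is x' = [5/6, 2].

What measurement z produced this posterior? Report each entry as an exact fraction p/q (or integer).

z = [1]

x̄ = F·x = [-7, -2]
P̄ = F·P·Fᵀ + Q = [47 24; 24 18]
S = H·P̄·Hᵀ + R = [48]
K = P̄·Hᵀ·S⁻¹ = [47/48; 1/2]
x' − x̄ = [47/6, 4] = K·y
y = (KᵀK)⁻¹·Kᵀ·(x' − x̄) = [8]
z = y + H·x̄ = [8] + [-7] = [1]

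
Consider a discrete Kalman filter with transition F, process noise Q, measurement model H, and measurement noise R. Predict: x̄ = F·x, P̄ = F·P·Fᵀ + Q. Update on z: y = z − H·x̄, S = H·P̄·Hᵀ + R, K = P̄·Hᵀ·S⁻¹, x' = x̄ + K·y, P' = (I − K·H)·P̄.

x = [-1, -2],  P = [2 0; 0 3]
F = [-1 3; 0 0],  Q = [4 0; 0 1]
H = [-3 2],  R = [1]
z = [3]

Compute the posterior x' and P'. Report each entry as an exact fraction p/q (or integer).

x̄ = F·x = [-5, 0]
P̄ = F·P·Fᵀ + Q = [33 0; 0 1]
y = z − H·x̄ = [-12]
S = H·P̄·Hᵀ + R = [302]
K = P̄·Hᵀ·S⁻¹ = [-99/302; 1/151]
x' = x̄ + K·y = [-161/151, -12/151]
P' = (I − K·H)·P̄ = [165/302 99/151; 99/151 149/151]

x' = [-161/151, -12/151]
P' = [165/302 99/151; 99/151 149/151]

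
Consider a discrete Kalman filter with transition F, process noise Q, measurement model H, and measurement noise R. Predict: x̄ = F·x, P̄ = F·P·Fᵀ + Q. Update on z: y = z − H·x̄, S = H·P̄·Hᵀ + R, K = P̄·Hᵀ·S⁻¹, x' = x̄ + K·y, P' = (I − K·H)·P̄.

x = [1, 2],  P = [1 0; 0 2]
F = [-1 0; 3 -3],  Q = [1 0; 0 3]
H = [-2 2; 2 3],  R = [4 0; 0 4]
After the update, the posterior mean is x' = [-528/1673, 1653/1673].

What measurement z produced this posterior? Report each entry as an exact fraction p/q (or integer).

z = [2, 3]

x̄ = F·x = [-1, -3]
P̄ = F·P·Fᵀ + Q = [2 -3; -3 30]
S = H·P̄·Hᵀ + R = [156 178; 178 246]
K = P̄·Hᵀ·S⁻¹ = [-785/3346 250/1673; 321/1673 339/1673]
x' − x̄ = [1145/1673, 6672/1673] = K·y
y = (KᵀK)⁻¹·Kᵀ·(x' − x̄) = [6, 14]
z = y + H·x̄ = [6, 14] + [-4, -11] = [2, 3]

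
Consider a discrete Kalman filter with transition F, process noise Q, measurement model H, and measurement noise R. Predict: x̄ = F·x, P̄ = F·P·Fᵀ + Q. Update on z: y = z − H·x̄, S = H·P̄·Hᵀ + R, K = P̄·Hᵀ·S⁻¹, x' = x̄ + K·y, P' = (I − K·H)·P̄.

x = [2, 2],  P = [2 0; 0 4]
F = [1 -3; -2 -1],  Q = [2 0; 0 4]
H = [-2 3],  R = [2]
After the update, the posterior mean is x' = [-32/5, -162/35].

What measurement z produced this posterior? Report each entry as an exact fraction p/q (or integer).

x̄ = F·x = [-4, -6]
P̄ = F·P·Fᵀ + Q = [40 8; 8 16]
S = H·P̄·Hᵀ + R = [210]
K = P̄·Hᵀ·S⁻¹ = [-4/15; 16/105]
x' − x̄ = [-12/5, 48/35] = K·y
y = (KᵀK)⁻¹·Kᵀ·(x' − x̄) = [9]
z = y + H·x̄ = [9] + [-10] = [-1]

z = [-1]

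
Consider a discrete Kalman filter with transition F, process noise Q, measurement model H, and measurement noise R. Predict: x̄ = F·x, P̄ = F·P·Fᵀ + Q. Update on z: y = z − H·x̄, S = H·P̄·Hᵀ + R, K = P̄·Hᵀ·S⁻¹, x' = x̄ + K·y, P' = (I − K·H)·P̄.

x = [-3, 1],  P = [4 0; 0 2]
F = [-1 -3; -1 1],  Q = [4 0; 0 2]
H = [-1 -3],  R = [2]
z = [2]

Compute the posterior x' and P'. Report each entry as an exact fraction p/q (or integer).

x' = [-35/11, 1/2]
P' = [236/11 -7; -7 5/2]

x̄ = F·x = [0, 4]
P̄ = F·P·Fᵀ + Q = [26 -2; -2 8]
y = z − H·x̄ = [14]
S = H·P̄·Hᵀ + R = [88]
K = P̄·Hᵀ·S⁻¹ = [-5/22; -1/4]
x' = x̄ + K·y = [-35/11, 1/2]
P' = (I − K·H)·P̄ = [236/11 -7; -7 5/2]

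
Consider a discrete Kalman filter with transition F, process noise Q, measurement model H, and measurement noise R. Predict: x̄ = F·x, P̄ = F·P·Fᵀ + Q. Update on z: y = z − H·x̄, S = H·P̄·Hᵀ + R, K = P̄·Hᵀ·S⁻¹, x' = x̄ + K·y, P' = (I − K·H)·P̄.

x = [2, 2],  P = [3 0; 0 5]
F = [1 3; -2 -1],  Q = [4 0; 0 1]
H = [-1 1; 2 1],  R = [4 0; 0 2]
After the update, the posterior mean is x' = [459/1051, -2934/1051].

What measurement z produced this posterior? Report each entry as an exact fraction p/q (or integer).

z = [-3, -2]

x̄ = F·x = [8, -6]
P̄ = F·P·Fᵀ + Q = [52 -21; -21 18]
S = H·P̄·Hᵀ + R = [116 -107; -107 144]
K = P̄·Hᵀ·S⁻¹ = [-1631/5255 1817/5255; 3048/5255 1389/5255]
x' − x̄ = [-7949/1051, 3372/1051] = K·y
y = (KᵀK)⁻¹·Kᵀ·(x' − x̄) = [11, -12]
z = y + H·x̄ = [11, -12] + [-14, 10] = [-3, -2]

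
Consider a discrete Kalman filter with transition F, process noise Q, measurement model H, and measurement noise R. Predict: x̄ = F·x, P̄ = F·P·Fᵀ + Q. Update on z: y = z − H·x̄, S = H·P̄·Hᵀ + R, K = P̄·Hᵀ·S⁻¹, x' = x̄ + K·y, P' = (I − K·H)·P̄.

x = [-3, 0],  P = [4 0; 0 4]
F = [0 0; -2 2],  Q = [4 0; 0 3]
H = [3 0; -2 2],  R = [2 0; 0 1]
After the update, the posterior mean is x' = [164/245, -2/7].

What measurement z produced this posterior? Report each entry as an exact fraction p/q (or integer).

z = [2, -2]

x̄ = F·x = [0, 6]
P̄ = F·P·Fᵀ + Q = [4 0; 0 35]
S = H·P̄·Hᵀ + R = [38 -24; -24 157]
K = P̄·Hᵀ·S⁻¹ = [846/2695 -8/2695; 24/77 38/77]
x' − x̄ = [164/245, -44/7] = K·y
y = (KᵀK)⁻¹·Kᵀ·(x' − x̄) = [2, -14]
z = y + H·x̄ = [2, -14] + [0, 12] = [2, -2]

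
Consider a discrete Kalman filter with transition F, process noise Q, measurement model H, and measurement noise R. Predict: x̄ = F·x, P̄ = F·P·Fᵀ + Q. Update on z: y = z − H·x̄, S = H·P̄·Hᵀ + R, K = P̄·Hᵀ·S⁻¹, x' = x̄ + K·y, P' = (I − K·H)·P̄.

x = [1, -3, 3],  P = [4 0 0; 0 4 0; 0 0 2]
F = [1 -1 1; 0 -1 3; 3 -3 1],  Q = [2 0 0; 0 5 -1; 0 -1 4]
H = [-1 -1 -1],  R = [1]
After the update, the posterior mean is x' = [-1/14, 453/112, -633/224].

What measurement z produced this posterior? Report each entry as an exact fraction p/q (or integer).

x̄ = F·x = [7, 12, 15]
P̄ = F·P·Fᵀ + Q = [12 10 26; 10 27 17; 26 17 78]
S = H·P̄·Hᵀ + R = [224]
K = P̄·Hᵀ·S⁻¹ = [-3/14; -27/112; -121/224]
x' − x̄ = [-99/14, -891/112, -3993/224] = K·y
y = (KᵀK)⁻¹·Kᵀ·(x' − x̄) = [33]
z = y + H·x̄ = [33] + [-34] = [-1]

z = [-1]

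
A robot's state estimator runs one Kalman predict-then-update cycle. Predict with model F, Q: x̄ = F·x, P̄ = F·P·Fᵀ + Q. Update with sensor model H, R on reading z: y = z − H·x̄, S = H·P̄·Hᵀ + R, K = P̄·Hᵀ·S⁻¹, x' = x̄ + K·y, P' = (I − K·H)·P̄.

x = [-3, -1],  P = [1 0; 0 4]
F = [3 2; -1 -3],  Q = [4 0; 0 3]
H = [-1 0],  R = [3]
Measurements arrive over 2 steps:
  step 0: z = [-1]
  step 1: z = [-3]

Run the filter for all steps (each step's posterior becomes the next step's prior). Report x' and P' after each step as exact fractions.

step 0: x̄ = F·x = [-11, 6]
step 0: P̄ = F·P·Fᵀ + Q = [29 -27; -27 40]
step 0: y = z − H·x̄ = [-12]
step 0: S = H·P̄·Hᵀ + R = [32]
step 0: K = P̄·Hᵀ·S⁻¹ = [-29/32; 27/32]
step 0: x' = x̄ + K·y = [-1/8, -33/8]
step 0: P' = (I − K·H)·P̄ = [87/32 -81/32; -81/32 551/32]
step 1: x̄ = F·x = [-69/8, 25/2]
step 1: P̄ = F·P·Fᵀ + Q = [2143/32 -669/8; -669/8 291/2]
step 1: y = z − H·x̄ = [-93/8]
step 1: S = H·P̄·Hᵀ + R = [2239/32]
step 1: K = P̄·Hᵀ·S⁻¹ = [-2143/2239; 2676/2239]
step 1: x' = x̄ + K·y = [5601/2239, -3121/2239]
step 1: P' = (I − K·H)·P̄ = [6429/2239 -8028/2239; -8028/2239 101994/2239]

step 0: x' = [-1/8, -33/8], P' = [87/32 -81/32; -81/32 551/32]
step 1: x' = [5601/2239, -3121/2239], P' = [6429/2239 -8028/2239; -8028/2239 101994/2239]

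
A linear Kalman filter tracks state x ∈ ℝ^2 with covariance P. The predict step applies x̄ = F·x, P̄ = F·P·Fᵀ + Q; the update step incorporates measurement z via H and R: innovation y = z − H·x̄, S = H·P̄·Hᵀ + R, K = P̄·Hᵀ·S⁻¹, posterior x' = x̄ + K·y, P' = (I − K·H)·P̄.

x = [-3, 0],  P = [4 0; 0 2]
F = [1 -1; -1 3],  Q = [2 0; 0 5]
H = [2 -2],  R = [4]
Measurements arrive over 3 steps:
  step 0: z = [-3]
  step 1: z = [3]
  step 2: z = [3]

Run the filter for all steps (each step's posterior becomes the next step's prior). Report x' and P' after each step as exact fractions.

step 0: x' = [-87/56, 3/112], P' = [31/14 53/28; 53/28 143/56]
step 1: x' = [-43/64, -2], P' = [377/192 85/48; 85/48 61/24]
step 2: x' = [215/656, -889/656], P' = [20593/10824 18493/10824; 18493/10824 26833/10824]

step 0: x̄ = F·x = [-3, 3]
step 0: P̄ = F·P·Fᵀ + Q = [8 -10; -10 27]
step 0: y = z − H·x̄ = [9]
step 0: S = H·P̄·Hᵀ + R = [224]
step 0: K = P̄·Hᵀ·S⁻¹ = [9/56; -37/112]
step 0: x' = x̄ + K·y = [-87/56, 3/112]
step 0: P' = (I − K·H)·P̄ = [31/14 53/28; 53/28 143/56]
step 1: x̄ = F·x = [-177/112, 183/112]
step 1: P̄ = F·P·Fᵀ + Q = [167/56 -129/56; -129/56 1055/56]
step 1: y = z − H·x̄ = [66/7]
step 1: S = H·P̄·Hᵀ + R = [768/7]
step 1: K = P̄·Hᵀ·S⁻¹ = [37/384; -37/96]
step 1: x' = x̄ + K·y = [-43/64, -2]
step 1: P' = (I − K·H)·P̄ = [377/192 85/48; 85/48 61/24]
step 2: x̄ = F·x = [85/64, -341/64]
step 2: P̄ = F·P·Fᵀ + Q = [569/192 -481/192; -481/192 3689/192]
step 2: y = z − H·x̄ = [-165/16]
step 2: S = H·P̄·Hᵀ + R = [451/4]
step 2: K = P̄·Hᵀ·S⁻¹ = [175/1804; -695/1804]
step 2: x' = x̄ + K·y = [215/656, -889/656]
step 2: P' = (I − K·H)·P̄ = [20593/10824 18493/10824; 18493/10824 26833/10824]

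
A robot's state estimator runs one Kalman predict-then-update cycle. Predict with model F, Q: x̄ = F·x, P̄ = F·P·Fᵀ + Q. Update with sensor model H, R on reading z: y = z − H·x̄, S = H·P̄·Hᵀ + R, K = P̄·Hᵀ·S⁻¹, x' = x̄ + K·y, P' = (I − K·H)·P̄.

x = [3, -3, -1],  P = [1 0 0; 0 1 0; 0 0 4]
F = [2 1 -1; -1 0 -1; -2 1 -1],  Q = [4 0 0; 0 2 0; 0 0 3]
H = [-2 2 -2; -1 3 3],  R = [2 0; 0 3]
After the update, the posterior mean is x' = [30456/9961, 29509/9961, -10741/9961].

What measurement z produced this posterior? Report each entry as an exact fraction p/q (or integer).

z = [2, 3]

x̄ = F·x = [4, -2, -8]
P̄ = F·P·Fᵀ + Q = [13 2 1; 2 7 6; 1 6 12]
S = H·P̄·Hᵀ + R = [74 -24; -24 277]
K = P̄·Hᵀ·S⁻¹ = [-3372/9961 -436/9961; 167/9961 1345/9961; -1303/9961 1793/9961]
x' − x̄ = [-9388/9961, 49431/9961, 68947/9961] = K·y
y = (KᵀK)⁻¹·Kᵀ·(x' − x̄) = [-2, 37]
z = y + H·x̄ = [-2, 37] + [4, -34] = [2, 3]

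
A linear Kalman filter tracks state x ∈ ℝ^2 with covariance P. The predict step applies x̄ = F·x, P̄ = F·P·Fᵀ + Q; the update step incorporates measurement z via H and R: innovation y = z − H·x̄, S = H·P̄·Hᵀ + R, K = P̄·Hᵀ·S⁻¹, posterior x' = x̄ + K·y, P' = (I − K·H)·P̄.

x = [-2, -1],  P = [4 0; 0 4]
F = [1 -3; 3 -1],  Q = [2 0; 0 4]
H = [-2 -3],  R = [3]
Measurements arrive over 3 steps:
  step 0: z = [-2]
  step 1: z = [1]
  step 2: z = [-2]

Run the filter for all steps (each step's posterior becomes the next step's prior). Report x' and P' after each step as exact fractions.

step 0: x' = [71/19, -35/19], P' = [1286/95 -168/19; -168/19 116/19]
step 1: x' = [-127742/124457, 45534/124457], P' = [337140/124457 -202938/124457; -202938/124457 162198/124457]
step 2: x' = [71402308/99963181, 16976700/99963181], P' = [269206212/99963181 -162361698/99963181; -162361698/99963181 130031662/99963181]

step 0: x̄ = F·x = [1, -5]
step 0: P̄ = F·P·Fᵀ + Q = [42 24; 24 44]
step 0: y = z − H·x̄ = [-15]
step 0: S = H·P̄·Hᵀ + R = [855]
step 0: K = P̄·Hᵀ·S⁻¹ = [-52/285; -4/19]
step 0: x' = x̄ + K·y = [71/19, -35/19]
step 0: P' = (I − K·H)·P̄ = [1286/95 -168/19; -168/19 116/19]
step 1: x̄ = F·x = [176/19, 248/19]
step 1: P̄ = F·P·Fᵀ + Q = [11736/95 13998/95; 13998/95 17574/95]
step 1: y = z − H·x̄ = [1115/19]
step 1: S = H·P̄·Hᵀ + R = [373371/95]
step 1: K = P̄·Hᵀ·S⁻¹ = [-21822/124457; -26906/124457]
step 1: x' = x̄ + K·y = [-127742/124457, 45534/124457]
step 1: P' = (I − K·H)·P̄ = [337140/124457 -202938/124457; -202938/124457 162198/124457]
step 2: x̄ = F·x = [-264344/124457, -428760/124457]
step 2: P̄ = F·P·Fᵀ + Q = [3263464/124457 3527394/124457; 3527394/124457 4911914/124457]
step 2: y = z − H·x̄ = [-2063882/124457]
step 2: S = H·P̄·Hᵀ + R = [99963181/124457]
step 2: K = P̄·Hᵀ·S⁻¹ = [-17109110/99963181; -21790530/99963181]
step 2: x' = x̄ + K·y = [71402308/99963181, 16976700/99963181]
step 2: P' = (I − K·H)·P̄ = [269206212/99963181 -162361698/99963181; -162361698/99963181 130031662/99963181]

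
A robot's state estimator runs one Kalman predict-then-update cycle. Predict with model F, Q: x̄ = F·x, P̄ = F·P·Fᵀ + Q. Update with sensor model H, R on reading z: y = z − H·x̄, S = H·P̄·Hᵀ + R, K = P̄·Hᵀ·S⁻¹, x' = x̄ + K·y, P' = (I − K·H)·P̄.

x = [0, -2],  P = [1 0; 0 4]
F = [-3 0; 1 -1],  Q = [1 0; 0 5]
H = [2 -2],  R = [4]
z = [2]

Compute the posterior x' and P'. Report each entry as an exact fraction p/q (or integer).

x' = [13/9, 5/9]
P' = [101/27 88/27; 88/27 101/27]

x̄ = F·x = [0, 2]
P̄ = F·P·Fᵀ + Q = [10 -3; -3 10]
y = z − H·x̄ = [6]
S = H·P̄·Hᵀ + R = [108]
K = P̄·Hᵀ·S⁻¹ = [13/54; -13/54]
x' = x̄ + K·y = [13/9, 5/9]
P' = (I − K·H)·P̄ = [101/27 88/27; 88/27 101/27]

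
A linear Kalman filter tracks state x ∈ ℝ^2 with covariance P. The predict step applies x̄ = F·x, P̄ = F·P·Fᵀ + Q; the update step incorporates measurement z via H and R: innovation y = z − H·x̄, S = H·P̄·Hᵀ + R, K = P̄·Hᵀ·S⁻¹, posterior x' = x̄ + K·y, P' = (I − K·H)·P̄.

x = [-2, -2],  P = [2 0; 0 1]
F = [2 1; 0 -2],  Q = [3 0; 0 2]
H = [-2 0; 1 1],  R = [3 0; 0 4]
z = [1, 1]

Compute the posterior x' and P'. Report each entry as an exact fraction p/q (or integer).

x̄ = F·x = [-6, 4]
P̄ = F·P·Fᵀ + Q = [12 -2; -2 6]
y = z − H·x̄ = [-11, 3]
S = H·P̄·Hᵀ + R = [51 -20; -20 18]
K = P̄·Hᵀ·S⁻¹ = [-116/259 15/259; 76/259 142/259]
x' = x̄ + K·y = [-233/259, 626/259]
P' = (I − K·H)·P̄ = [174/259 -114/259; -114/259 682/259]

x' = [-233/259, 626/259]
P' = [174/259 -114/259; -114/259 682/259]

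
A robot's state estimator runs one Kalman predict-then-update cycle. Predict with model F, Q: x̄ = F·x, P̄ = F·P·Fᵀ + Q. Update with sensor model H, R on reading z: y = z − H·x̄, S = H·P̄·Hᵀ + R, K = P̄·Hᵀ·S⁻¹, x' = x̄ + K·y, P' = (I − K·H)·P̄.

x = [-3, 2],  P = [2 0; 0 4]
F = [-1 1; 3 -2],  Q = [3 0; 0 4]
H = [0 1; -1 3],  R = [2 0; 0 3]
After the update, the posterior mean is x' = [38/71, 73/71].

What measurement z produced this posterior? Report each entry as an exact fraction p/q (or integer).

x̄ = F·x = [5, -13]
P̄ = F·P·Fᵀ + Q = [9 -14; -14 38]
S = H·P̄·Hᵀ + R = [40 128; 128 438]
K = P̄·Hᵀ·S⁻¹ = [99/284 -31/142; 65/284 16/71]
x' − x̄ = [-317/71, 996/71] = K·y
y = (KᵀK)⁻¹·Kᵀ·(x' − x̄) = [16, 46]
z = y + H·x̄ = [16, 46] + [-13, -44] = [3, 2]

z = [3, 2]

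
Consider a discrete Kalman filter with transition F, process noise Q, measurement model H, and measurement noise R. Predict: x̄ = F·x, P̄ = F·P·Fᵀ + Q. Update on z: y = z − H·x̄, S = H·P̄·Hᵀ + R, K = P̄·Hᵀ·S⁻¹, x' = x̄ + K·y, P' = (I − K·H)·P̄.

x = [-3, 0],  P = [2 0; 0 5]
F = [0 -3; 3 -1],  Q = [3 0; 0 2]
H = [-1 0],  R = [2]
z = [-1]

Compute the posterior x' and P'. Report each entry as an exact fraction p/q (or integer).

x̄ = F·x = [0, -9]
P̄ = F·P·Fᵀ + Q = [48 15; 15 25]
y = z − H·x̄ = [-1]
S = H·P̄·Hᵀ + R = [50]
K = P̄·Hᵀ·S⁻¹ = [-24/25; -3/10]
x' = x̄ + K·y = [24/25, -87/10]
P' = (I − K·H)·P̄ = [48/25 3/5; 3/5 41/2]

x' = [24/25, -87/10]
P' = [48/25 3/5; 3/5 41/2]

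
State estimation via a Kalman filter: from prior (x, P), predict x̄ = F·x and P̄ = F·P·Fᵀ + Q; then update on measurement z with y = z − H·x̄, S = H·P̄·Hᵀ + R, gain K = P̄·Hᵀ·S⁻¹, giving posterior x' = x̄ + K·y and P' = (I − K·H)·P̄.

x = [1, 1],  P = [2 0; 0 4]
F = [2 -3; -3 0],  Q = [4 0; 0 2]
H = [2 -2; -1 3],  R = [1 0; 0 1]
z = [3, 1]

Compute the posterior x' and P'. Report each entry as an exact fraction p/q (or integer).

x̄ = F·x = [-1, -3]
P̄ = F·P·Fᵀ + Q = [48 -12; -12 20]
y = z − H·x̄ = [-1, 9]
S = H·P̄·Hᵀ + R = [369 -312; -312 301]
K = P̄·Hᵀ·S⁻¹ = [3304/4575 716/1525; 128/549 88/183]
x' = x̄ + K·y = [11453/4575, 601/549]
P' = (I − K·H)·P̄ = [1184/1525 76/183; 76/183 164/549]

x' = [11453/4575, 601/549]
P' = [1184/1525 76/183; 76/183 164/549]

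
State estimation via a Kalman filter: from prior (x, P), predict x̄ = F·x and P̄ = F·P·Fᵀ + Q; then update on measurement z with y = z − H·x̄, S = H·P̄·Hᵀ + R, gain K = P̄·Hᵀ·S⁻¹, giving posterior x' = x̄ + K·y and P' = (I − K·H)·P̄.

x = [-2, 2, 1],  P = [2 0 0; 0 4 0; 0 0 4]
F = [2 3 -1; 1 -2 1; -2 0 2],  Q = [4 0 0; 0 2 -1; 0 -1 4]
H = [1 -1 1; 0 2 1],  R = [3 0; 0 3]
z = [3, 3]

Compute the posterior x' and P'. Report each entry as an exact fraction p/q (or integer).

x̄ = F·x = [1, -5, 6]
P̄ = F·P·Fᵀ + Q = [52 -24 -16; -24 24 3; -16 3 28]
y = z − H·x̄ = [-9, 7]
S = H·P̄·Hᵀ + R = [117 -81; -81 139]
K = P̄·Hᵀ·S⁻¹ = [526/1617 -146/539; -118/539 129/539; 445/1078 523/1078]
x' = x̄ + K·y = [-2061/539, -730/539, 3062/539]
P' = (I − K·H)·P̄ = [8164/539 2400/539 -5238/539; 2400/539 1047/539 -1707/539; -5238/539 -1707/539 8397/1078]

x' = [-2061/539, -730/539, 3062/539]
P' = [8164/539 2400/539 -5238/539; 2400/539 1047/539 -1707/539; -5238/539 -1707/539 8397/1078]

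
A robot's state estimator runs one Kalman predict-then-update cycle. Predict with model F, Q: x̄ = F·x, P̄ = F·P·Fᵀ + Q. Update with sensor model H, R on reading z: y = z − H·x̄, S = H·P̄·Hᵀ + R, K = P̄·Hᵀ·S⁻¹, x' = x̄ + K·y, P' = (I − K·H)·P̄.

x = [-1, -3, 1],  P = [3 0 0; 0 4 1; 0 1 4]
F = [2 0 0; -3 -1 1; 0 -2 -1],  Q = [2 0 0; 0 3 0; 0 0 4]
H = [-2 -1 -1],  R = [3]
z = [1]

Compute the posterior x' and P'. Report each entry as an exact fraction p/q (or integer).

x̄ = F·x = [-2, 7, 5]
P̄ = F·P·Fᵀ + Q = [14 -18 0; -18 36 3; 0 3 28]
y = z − H·x̄ = [9]
S = H·P̄·Hᵀ + R = [57]
K = P̄·Hᵀ·S⁻¹ = [-10/57; -1/19; -31/57]
x' = x̄ + K·y = [-68/19, 124/19, 2/19]
P' = (I − K·H)·P̄ = [698/57 -352/19 -310/57; -352/19 681/19 26/19; -310/57 26/19 635/57]

x' = [-68/19, 124/19, 2/19]
P' = [698/57 -352/19 -310/57; -352/19 681/19 26/19; -310/57 26/19 635/57]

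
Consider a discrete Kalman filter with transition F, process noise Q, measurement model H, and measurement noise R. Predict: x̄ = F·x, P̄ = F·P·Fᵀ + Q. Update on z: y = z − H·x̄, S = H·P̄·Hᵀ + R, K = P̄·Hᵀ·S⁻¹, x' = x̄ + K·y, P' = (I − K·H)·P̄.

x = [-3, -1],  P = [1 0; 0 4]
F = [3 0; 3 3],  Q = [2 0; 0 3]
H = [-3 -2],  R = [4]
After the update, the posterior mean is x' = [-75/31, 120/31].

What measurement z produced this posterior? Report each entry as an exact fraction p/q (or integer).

x̄ = F·x = [-9, -12]
P̄ = F·P·Fᵀ + Q = [11 9; 9 48]
S = H·P̄·Hᵀ + R = [403]
K = P̄·Hᵀ·S⁻¹ = [-51/403; -123/403]
x' − x̄ = [204/31, 492/31] = K·y
y = (KᵀK)⁻¹·Kᵀ·(x' − x̄) = [-52]
z = y + H·x̄ = [-52] + [51] = [-1]

z = [-1]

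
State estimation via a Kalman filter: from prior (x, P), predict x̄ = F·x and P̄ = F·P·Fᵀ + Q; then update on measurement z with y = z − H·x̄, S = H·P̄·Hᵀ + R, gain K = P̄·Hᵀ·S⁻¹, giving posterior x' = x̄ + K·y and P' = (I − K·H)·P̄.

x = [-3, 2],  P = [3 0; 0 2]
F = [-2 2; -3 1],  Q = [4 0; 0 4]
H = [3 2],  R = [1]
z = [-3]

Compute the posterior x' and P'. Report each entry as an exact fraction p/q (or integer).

x̄ = F·x = [10, 11]
P̄ = F·P·Fᵀ + Q = [24 22; 22 33]
y = z − H·x̄ = [-55]
S = H·P̄·Hᵀ + R = [613]
K = P̄·Hᵀ·S⁻¹ = [116/613; 132/613]
x' = x̄ + K·y = [-250/613, -517/613]
P' = (I − K·H)·P̄ = [1256/613 -1826/613; -1826/613 2805/613]

x' = [-250/613, -517/613]
P' = [1256/613 -1826/613; -1826/613 2805/613]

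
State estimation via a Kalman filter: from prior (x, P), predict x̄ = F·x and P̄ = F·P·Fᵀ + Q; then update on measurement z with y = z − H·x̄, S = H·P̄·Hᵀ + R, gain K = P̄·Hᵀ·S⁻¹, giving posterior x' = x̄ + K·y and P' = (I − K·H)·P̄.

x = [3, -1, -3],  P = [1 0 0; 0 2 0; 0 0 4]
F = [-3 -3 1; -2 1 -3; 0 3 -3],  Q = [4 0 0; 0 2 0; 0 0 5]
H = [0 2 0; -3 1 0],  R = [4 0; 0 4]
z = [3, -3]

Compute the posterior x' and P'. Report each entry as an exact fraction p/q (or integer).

x̄ = F·x = [-9, 2, 6]
P̄ = F·P·Fᵀ + Q = [35 -12 -30; -12 44 42; -30 42 59]
y = z − H·x̄ = [-1, -32]
S = H·P̄·Hᵀ + R = [180 160; 160 435]
K = P̄·Hᵀ·S⁻¹ = [414/2635 -861/2635; 1274/2635 16/2635; 771/2635 516/2635]
x' = x̄ + K·y = [3423/2635, 3484/2635, -1473/2635]
P' = (I − K·H)·P̄ = [1424/2635 828/2635 -174/2635; 828/2635 2548/2635 1542/2635; -174/2635 1542/2635 22589/2635]

x' = [3423/2635, 3484/2635, -1473/2635]
P' = [1424/2635 828/2635 -174/2635; 828/2635 2548/2635 1542/2635; -174/2635 1542/2635 22589/2635]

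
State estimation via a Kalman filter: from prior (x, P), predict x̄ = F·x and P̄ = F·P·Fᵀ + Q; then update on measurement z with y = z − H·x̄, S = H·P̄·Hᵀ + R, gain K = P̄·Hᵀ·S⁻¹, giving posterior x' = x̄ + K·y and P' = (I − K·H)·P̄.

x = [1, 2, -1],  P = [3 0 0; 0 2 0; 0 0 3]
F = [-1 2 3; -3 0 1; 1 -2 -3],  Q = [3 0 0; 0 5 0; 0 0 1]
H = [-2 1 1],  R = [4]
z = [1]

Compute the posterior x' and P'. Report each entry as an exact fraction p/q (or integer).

x̄ = F·x = [0, -4, 0]
P̄ = F·P·Fᵀ + Q = [41 18 -38; 18 35 -18; -38 -18 39]
y = z − H·x̄ = [5]
S = H·P̄·Hᵀ + R = [286]
K = P̄·Hᵀ·S⁻¹ = [-51/143; -19/286; 97/286]
x' = x̄ + K·y = [-255/143, -1239/286, 485/286]
P' = (I − K·H)·P̄ = [661/143 1605/143 -487/143; 1605/143 9649/286 -3305/286; -487/143 -3305/286 1745/286]

x' = [-255/143, -1239/286, 485/286]
P' = [661/143 1605/143 -487/143; 1605/143 9649/286 -3305/286; -487/143 -3305/286 1745/286]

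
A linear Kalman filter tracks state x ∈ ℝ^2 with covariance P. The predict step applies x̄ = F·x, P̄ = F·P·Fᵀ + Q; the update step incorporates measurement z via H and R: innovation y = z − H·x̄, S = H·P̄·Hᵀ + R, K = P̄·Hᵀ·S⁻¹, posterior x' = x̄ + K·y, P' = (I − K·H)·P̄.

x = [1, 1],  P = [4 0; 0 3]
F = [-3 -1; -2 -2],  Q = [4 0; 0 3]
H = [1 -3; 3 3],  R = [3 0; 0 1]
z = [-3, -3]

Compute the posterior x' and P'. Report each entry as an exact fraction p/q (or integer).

x' = [-94266/66115, 28346/66115]
P' = [15717/66115 -10302/66115; -10302/66115 12217/66115]

x̄ = F·x = [-4, -4]
P̄ = F·P·Fᵀ + Q = [43 30; 30 31]
y = z − H·x̄ = [-11, 21]
S = H·P̄·Hᵀ + R = [145 -330; -330 1207]
K = P̄·Hᵀ·S⁻¹ = [15541/66115 3249/13223; -15651/66115 1149/13223]
x' = x̄ + K·y = [-94266/66115, 28346/66115]
P' = (I − K·H)·P̄ = [15717/66115 -10302/66115; -10302/66115 12217/66115]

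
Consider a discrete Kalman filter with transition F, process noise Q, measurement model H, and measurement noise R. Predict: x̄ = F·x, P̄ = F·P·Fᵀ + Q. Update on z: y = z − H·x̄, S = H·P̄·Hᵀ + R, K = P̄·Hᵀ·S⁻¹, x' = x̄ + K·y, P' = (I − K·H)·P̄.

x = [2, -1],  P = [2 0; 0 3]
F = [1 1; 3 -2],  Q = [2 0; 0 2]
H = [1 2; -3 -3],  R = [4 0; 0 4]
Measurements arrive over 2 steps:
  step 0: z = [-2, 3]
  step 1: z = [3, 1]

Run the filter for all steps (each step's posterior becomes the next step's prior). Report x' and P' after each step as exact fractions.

step 0: x̄ = F·x = [1, 8]
step 0: P̄ = F·P·Fᵀ + Q = [7 0; 0 32]
step 0: y = z − H·x̄ = [-19, 30]
step 0: S = H·P̄·Hᵀ + R = [139 -213; -213 355]
step 0: K = P̄·Hᵀ·S⁻¹ = [-1/2 -51/142; 4/7 36/497]
step 0: x' = x̄ + K·y = [-39/142, -340/497]
step 0: P' = (I − K·H)·P̄ = [210/71 -176/71; -176/71 1184/497]
step 1: x̄ = F·x = [-953/994, 541/994]
step 1: P̄ = F·P·Fᵀ + Q = [1184/497 810/497; 810/497 33744/497]
step 1: y = z − H·x̄ = [2853/994, -121/497]
step 1: S = H·P̄·Hᵀ + R = [141388/497 -213306/497; -213306/497 330920/497]
step 1: K = P̄·Hᵀ·S⁻¹ = [-175099/648223 -124584/648223; 246201/648223 -44361/648223]
step 1: x' = x̄ + K·y = [-1093727/648223, 1070257/648223]
step 1: P' = (I − K·H)·P̄ = [1032620/648223 -866508/648223; -866508/648223 925656/648223]

step 0: x' = [-39/142, -340/497], P' = [210/71 -176/71; -176/71 1184/497]
step 1: x' = [-1093727/648223, 1070257/648223], P' = [1032620/648223 -866508/648223; -866508/648223 925656/648223]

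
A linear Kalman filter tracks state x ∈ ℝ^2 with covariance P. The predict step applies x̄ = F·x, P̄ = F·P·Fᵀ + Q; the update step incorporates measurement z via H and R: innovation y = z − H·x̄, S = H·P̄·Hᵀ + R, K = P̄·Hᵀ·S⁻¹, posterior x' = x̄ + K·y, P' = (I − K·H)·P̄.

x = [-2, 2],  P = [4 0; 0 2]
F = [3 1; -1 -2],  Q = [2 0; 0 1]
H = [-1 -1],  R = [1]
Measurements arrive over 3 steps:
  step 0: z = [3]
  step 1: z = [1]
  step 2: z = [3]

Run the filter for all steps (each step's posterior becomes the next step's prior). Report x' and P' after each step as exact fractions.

step 0: x̄ = F·x = [-4, -2]
step 0: P̄ = F·P·Fᵀ + Q = [40 -16; -16 13]
step 0: y = z − H·x̄ = [-3]
step 0: S = H·P̄·Hᵀ + R = [22]
step 0: K = P̄·Hᵀ·S⁻¹ = [-12/11; 3/22]
step 0: x' = x̄ + K·y = [-8/11, -53/22]
step 0: P' = (I − K·H)·P̄ = [152/11 -140/11; -140/11 277/22]
step 1: x̄ = F·x = [-101/22, 61/11]
step 1: P̄ = F·P·Fᵀ + Q = [1377/22 247/11; 247/11 157/11]
step 1: y = z − H·x̄ = [43/22]
step 1: S = H·P̄·Hᵀ + R = [2701/22]
step 1: K = P̄·Hᵀ·S⁻¹ = [-1871/2701; -808/2701]
step 1: x' = x̄ + K·y = [-16057/2701, 13399/2701]
step 1: P' = (I − K·H)·P̄ = [9938/2701 -8067/2701; -8067/2701 8875/2701]
step 2: x̄ = F·x = [-34772/2701, -10741/2701]
step 2: P̄ = F·P·Fᵀ + Q = [55317/2701 8905/2701; 8905/2701 15871/2701]
step 2: y = z − H·x̄ = [-37410/2701]
step 2: S = H·P̄·Hᵀ + R = [91699/2701]
step 2: K = P̄·Hᵀ·S⁻¹ = [-64222/91699; -24776/91699]
step 2: x' = x̄ + K·y = [-291008/91699, -21499/91699]
step 2: P' = (I − K·H)·P̄ = [350999/91699 -286777/91699; -286777/91699 311553/91699]

step 0: x' = [-8/11, -53/22], P' = [152/11 -140/11; -140/11 277/22]
step 1: x' = [-16057/2701, 13399/2701], P' = [9938/2701 -8067/2701; -8067/2701 8875/2701]
step 2: x' = [-291008/91699, -21499/91699], P' = [350999/91699 -286777/91699; -286777/91699 311553/91699]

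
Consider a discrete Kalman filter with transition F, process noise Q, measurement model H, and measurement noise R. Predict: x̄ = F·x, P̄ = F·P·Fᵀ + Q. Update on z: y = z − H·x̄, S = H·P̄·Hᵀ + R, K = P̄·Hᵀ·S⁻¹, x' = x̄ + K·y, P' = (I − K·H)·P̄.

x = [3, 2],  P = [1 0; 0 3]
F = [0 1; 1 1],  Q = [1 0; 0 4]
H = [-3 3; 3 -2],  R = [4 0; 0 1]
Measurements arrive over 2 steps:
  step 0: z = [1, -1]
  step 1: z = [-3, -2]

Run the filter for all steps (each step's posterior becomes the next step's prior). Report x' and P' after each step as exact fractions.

step 0: x̄ = F·x = [2, 5]
step 0: P̄ = F·P·Fᵀ + Q = [4 3; 3 8]
step 0: y = z − H·x̄ = [-8, 3]
step 0: S = H·P̄·Hᵀ + R = [58 -39; -39 33]
step 0: K = P̄·Hᵀ·S⁻¹ = [45/131 77/131; 74/131 179/393]
step 0: x' = x̄ + K·y = [133/131, 242/131]
step 0: P' = (I − K·H)·P̄ = [197/131 257/131; 257/131 1067/393]
step 1: x̄ = F·x = [242/131, 375/131]
step 1: P̄ = F·P·Fᵀ + Q = [1460/393 1838/393; 1838/393 4772/393]
step 1: y = z − H·x̄ = [-792/131, -238/131]
step 1: S = H·P̄·Hᵀ + R = [8192/131 -4734/131; -4734/131 10565/393]
step 1: K = P̄·Hᵀ·S⁻¹ = [27963/73726 21251/36863; 45495/73726 16517/36863]
step 1: x' = x̄ + K·y = [-55040/36863, -62011/36863]
step 1: P' = (I − K·H)·P̄ = [58535/36863 77177/36863; 77177/36863 107507/36863]

step 0: x' = [133/131, 242/131], P' = [197/131 257/131; 257/131 1067/393]
step 1: x' = [-55040/36863, -62011/36863], P' = [58535/36863 77177/36863; 77177/36863 107507/36863]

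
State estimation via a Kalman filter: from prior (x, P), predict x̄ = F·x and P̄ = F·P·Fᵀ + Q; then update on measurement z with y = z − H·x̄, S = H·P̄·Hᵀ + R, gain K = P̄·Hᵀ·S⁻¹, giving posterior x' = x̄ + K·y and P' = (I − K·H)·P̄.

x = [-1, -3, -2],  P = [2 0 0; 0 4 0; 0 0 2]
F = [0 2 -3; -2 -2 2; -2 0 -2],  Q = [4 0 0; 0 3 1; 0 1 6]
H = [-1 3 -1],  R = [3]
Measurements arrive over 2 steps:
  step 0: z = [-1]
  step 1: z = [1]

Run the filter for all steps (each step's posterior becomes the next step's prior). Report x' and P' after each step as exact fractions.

step 0: x' = [469/282, 111/47, 3601/564], P' = [869/141 158/47 1307/282; 158/47 193/47 388/47; 1307/282 388/47 11447/564]
step 1: x' = [-4281/1757, -12836/5271, -10503/1757], P' = [993270/75551 976568/75551 1998663/75551; 976568/75551 3784019/226653 2770329/75551; 1998663/75551 2770329/75551 6364818/75551]

step 0: x̄ = F·x = [0, 4, 6]
step 0: P̄ = F·P·Fᵀ + Q = [38 -28 12; -28 35 1; 12 1 22]
step 0: y = z − H·x̄ = [-7]
step 0: S = H·P̄·Hᵀ + R = [564]
step 0: K = P̄·Hᵀ·S⁻¹ = [-67/282; 11/47; -31/564]
step 0: x' = x̄ + K·y = [469/282, 111/47, 3601/564]
step 0: P' = (I − K·H)·P̄ = [869/141 158/47 1307/282; 158/47 193/47 388/47; 1307/282 388/47 11447/564]
step 1: x̄ = F·x = [-2713/188, 1331/282, -1513/94]
step 1: P̄ = F·P·Fᵀ + Q = [19557/188 -3881/94 9693/94; -3881/94 6914/141 -426/47; 9693/94 -426/47 6999/47]
step 1: y = z − H·x̄ = [-8213/188]
step 1: S = H·P̄·Hᵀ + R = [226653/188]
step 1: K = P̄·Hᵀ·S⁻¹ = [-20743/75551; 12374/75551; -17498/75551]
step 1: x' = x̄ + K·y = [-4281/1757, -12836/5271, -10503/1757]
step 1: P' = (I − K·H)·P̄ = [993270/75551 976568/75551 1998663/75551; 976568/75551 3784019/226653 2770329/75551; 1998663/75551 2770329/75551 6364818/75551]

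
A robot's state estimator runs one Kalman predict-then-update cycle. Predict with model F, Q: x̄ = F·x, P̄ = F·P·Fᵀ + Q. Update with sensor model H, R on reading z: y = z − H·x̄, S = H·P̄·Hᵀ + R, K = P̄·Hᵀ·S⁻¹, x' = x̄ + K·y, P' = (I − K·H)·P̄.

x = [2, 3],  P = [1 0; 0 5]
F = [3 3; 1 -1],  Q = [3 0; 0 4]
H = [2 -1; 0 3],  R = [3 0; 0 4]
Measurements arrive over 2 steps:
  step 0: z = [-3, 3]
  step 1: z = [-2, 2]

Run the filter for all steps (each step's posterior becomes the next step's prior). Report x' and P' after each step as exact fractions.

step 0: x' = [-345/493, 33/29], P' = [6945/8381 96/493; 96/493 12/29]
step 1: x' = [-18959640/28996967, 13662538/28996967], P' = [23677449/28996967 5776428/28996967; 5776428/28996967 11790588/28996967]

step 0: x̄ = F·x = [15, -1]
step 0: P̄ = F·P·Fᵀ + Q = [57 -12; -12 10]
step 0: y = z − H·x̄ = [-34, 6]
step 0: S = H·P̄·Hᵀ + R = [289 -102; -102 94]
step 0: K = P̄·Hᵀ·S⁻¹ = [4086/8381 72/493; -4/493 9/29]
step 0: x' = x̄ + K·y = [-345/493, 33/29]
step 0: P' = (I − K·H)·P̄ = [6945/8381 96/493; 96/493 12/29]
step 1: x̄ = F·x = [648/493, -906/493]
step 1: P̄ = F·P·Fᵀ + Q = [148236/8381 10431/8381; 10431/8381 40673/8381]
step 1: y = z − H·x̄ = [-3188/493, 3704/493]
step 1: S = H·P̄·Hᵀ + R = [617036/8381 -59433/8381; -59433/8381 399581/8381]
step 1: K = P̄·Hᵀ·S⁻¹ = [13859490/28996967 4332321/28996967; -79244/28996967 8842941/28996967]
step 1: x' = x̄ + K·y = [-18959640/28996967, 13662538/28996967]
step 1: P' = (I − K·H)·P̄ = [23677449/28996967 5776428/28996967; 5776428/28996967 11790588/28996967]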